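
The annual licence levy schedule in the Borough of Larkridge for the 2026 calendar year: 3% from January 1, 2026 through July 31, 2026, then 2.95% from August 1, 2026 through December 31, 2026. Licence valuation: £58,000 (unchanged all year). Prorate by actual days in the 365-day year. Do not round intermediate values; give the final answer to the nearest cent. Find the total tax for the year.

January 1 – July 31, 2026: 212 days at 3% → £58,000 × 3% × 212/365 = £1,010.6301
August 1 – December 31, 2026: 153 days at 2.95% → £58,000 × 2.95% × 153/365 = £717.2137
Total = £1,727.8438

£1,727.84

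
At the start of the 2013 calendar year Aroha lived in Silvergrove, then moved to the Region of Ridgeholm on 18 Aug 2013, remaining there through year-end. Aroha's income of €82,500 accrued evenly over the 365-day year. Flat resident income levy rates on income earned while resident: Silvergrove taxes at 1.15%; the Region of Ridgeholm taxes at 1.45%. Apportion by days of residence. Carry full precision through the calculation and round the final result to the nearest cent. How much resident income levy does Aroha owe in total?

€1,040.97

Silvergrove, 1 Jan – 17 Aug 2013: 229 days → €82,500 × 1.15% × 229/365 = €595.2432
The Region of Ridgeholm, 18 Aug – 31 Dec 2013: 136 days → €82,500 × 1.45% × 136/365 = €445.7260
Total = €1,040.9692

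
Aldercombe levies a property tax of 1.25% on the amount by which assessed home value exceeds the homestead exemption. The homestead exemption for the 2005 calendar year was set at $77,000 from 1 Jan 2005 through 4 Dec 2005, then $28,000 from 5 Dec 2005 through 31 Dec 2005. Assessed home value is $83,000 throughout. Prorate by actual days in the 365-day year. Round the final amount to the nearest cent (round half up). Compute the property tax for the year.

$120.31

1 Jan – 4 Dec 2005: 338 days, exemption $77,000 → ($83,000 − $77,000) × 1.25% × 338/365 = $69.4521
5 Dec – 31 Dec 2005: 27 days, exemption $28,000 → ($83,000 − $28,000) × 1.25% × 27/365 = $50.8562
Total = $120.3082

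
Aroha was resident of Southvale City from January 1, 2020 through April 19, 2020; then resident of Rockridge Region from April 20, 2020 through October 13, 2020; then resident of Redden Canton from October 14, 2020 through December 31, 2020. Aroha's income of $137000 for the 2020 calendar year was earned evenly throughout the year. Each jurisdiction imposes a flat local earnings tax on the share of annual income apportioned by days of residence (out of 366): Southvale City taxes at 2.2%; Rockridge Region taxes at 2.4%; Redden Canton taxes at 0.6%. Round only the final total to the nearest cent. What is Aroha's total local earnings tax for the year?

Southvale City, January 1 – April 19, 2020: 110 days → $137000 × 2.2% × 110/366 = $905.8470
Rockridge Region, April 20 – October 13, 2020: 177 days → $137000 × 2.4% × 177/366 = $1590.0984
Redden Canton, October 14 – December 31, 2020: 79 days → $137000 × 0.6% × 79/366 = $177.4262
Total = $2673.3716

$2673.37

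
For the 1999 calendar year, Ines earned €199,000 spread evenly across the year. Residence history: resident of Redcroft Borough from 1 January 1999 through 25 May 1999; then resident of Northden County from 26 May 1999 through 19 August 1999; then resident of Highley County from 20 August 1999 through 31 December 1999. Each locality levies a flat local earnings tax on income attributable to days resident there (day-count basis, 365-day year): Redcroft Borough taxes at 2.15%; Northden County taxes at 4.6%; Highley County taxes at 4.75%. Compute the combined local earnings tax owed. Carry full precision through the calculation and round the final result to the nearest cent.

Redcroft Borough, 1 January – 25 May 1999: 145 days → €199,000 × 2.15% × 145/365 = €1,699.6781
Northden County, 26 May – 19 August 1999: 86 days → €199,000 × 4.6% × 86/365 = €2,156.8329
Highley County, 20 August – 31 December 1999: 134 days → €199,000 × 4.75% × 134/365 = €3,470.2329
Total = €7,326.7438

€7,326.74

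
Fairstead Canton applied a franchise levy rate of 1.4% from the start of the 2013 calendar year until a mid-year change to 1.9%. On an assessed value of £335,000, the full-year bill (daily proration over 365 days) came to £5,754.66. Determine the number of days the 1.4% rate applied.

133 days

Let d = days at the first rate; then 365 − d days at the second rate.
£335,000 × [1.4%·d + 1.9%·(365−d)] / 365 = £5,754.66
Solving gives d = 133, so the new rate took effect on 14 May 2013.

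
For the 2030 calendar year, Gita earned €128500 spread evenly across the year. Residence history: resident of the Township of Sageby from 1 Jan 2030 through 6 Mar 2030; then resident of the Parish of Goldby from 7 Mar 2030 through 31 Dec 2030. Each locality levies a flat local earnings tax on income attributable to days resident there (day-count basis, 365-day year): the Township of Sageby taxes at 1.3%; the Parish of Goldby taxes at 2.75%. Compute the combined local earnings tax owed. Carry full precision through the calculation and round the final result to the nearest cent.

€3201.94

The Township of Sageby, 1 Jan – 6 Mar 2030: 65 days → €128500 × 1.3% × 65/365 = €297.4863
The Parish of Goldby, 7 Mar – 31 Dec 2030: 300 days → €128500 × 2.75% × 300/365 = €2904.4521
Total = €3201.9384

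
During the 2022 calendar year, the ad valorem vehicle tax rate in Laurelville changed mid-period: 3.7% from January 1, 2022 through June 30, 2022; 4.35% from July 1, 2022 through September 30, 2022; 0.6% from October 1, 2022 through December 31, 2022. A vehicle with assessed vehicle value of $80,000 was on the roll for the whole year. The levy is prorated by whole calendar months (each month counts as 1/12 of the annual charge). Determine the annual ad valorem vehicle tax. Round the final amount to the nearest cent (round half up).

$2,470.00

January 1 – June 30, 2022: 6 months at 3.7% → $80,000 × 3.7% × 6/12 = $1,480.0000
July 1 – September 30, 2022: 3 months at 4.35% → $80,000 × 4.35% × 3/12 = $870.0000
October 1 – December 31, 2022: 3 months at 0.6% → $80,000 × 0.6% × 3/12 = $120.0000
Total = $2,470.0000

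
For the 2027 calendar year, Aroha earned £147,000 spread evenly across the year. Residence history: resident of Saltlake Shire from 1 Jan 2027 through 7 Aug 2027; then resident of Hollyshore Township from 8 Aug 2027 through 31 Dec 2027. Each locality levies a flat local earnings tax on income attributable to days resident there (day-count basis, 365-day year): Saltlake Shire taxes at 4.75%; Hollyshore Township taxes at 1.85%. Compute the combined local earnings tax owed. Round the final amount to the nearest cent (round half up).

Saltlake Shire, 1 Jan – 7 Aug 2027: 219 days → £147,000 × 4.75% × 219/365 = £4,189.5000
Hollyshore Township, 8 Aug – 31 Dec 2027: 146 days → £147,000 × 1.85% × 146/365 = £1,087.8000
Total = £5,277.3000

£5,277.30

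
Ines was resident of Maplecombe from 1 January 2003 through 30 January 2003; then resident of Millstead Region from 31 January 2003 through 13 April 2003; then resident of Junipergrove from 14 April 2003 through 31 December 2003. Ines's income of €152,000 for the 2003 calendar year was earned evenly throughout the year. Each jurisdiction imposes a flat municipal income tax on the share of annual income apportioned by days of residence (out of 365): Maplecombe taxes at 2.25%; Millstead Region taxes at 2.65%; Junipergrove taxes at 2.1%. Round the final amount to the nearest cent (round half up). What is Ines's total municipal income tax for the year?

Maplecombe, 1 January – 30 January 2003: 30 days → €152,000 × 2.25% × 30/365 = €281.0959
Millstead Region, 31 January – 13 April 2003: 73 days → €152,000 × 2.65% × 73/365 = €805.6000
Junipergrove, 14 April – 31 December 2003: 262 days → €152,000 × 2.1% × 262/365 = €2,291.2438
Total = €3,377.9397

€3,377.94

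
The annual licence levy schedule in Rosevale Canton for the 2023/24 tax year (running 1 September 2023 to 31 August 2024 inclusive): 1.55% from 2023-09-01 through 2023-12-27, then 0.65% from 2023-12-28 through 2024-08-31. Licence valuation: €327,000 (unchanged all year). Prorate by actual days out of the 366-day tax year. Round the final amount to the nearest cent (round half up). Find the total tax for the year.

€3,074.34

2023-09-01 to 2023-12-27: 118 days at 1.55% → €327,000 × 1.55% × 118/366 = €1,634.1066
2023-12-28 to 2024-08-31: 248 days at 0.65% → €327,000 × 0.65% × 248/366 = €1,440.2295
Total = €3,074.3361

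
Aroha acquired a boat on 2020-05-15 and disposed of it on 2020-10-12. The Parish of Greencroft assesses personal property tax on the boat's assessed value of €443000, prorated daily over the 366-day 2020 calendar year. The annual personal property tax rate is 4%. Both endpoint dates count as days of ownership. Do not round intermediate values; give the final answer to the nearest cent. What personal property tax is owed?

€7310.71

Days held (2020-05-15 to 2020-10-12): 151 out of 366
Tax = €443000 × 4% × 151/366 = €7310.7104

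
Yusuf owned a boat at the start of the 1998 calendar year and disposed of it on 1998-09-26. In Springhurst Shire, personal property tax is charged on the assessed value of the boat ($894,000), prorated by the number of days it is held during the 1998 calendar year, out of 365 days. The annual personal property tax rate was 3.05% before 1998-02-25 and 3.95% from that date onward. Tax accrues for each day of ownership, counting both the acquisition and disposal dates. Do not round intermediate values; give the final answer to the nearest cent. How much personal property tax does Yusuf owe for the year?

$24,812.79

1998-01-01 to 1998-02-24: 55 days at 3.05% → $894,000 × 3.05% × 55/365 = $4,108.7260
1998-02-25 to 1998-09-26: 214 days at 3.95% → $894,000 × 3.95% × 214/365 = $20,704.0603
Total = $24,812.7863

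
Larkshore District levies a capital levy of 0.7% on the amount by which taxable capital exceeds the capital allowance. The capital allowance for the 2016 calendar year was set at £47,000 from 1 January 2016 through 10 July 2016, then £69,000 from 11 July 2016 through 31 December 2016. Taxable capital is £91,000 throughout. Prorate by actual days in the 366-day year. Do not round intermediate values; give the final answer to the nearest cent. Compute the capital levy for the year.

£234.79

1 January – 10 July 2016: 192 days, exemption £47,000 → (£91,000 − £47,000) × 0.7% × 192/366 = £161.5738
11 July – 31 December 2016: 174 days, exemption £69,000 → (£91,000 − £69,000) × 0.7% × 174/366 = £73.2131
Total = £234.7869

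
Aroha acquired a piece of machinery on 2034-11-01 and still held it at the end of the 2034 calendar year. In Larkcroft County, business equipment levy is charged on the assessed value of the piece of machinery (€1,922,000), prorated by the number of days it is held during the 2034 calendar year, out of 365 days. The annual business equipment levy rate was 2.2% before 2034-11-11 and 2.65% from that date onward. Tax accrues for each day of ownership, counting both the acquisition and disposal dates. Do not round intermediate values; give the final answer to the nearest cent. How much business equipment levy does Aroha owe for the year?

€8,275.13

2034-11-01 to 2034-11-10: 10 days at 2.2% → €1,922,000 × 2.2% × 10/365 = €1,158.4658
2034-11-11 to 2034-12-31: 51 days at 2.65% → €1,922,000 × 2.65% × 51/365 = €7,116.6658
Total = €8,275.1315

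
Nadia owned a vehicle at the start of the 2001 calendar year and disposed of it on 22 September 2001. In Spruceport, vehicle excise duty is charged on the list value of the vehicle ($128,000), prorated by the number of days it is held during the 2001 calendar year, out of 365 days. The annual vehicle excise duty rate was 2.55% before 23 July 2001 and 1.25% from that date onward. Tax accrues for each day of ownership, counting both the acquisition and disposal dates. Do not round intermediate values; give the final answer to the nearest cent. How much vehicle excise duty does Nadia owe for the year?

$2,087.10

1 January – 22 July 2001: 203 days at 2.55% → $128,000 × 2.55% × 203/365 = $1,815.3205
23 July – 22 September 2001: 62 days at 1.25% → $128,000 × 1.25% × 62/365 = $271.7808
Total = $2,087.1014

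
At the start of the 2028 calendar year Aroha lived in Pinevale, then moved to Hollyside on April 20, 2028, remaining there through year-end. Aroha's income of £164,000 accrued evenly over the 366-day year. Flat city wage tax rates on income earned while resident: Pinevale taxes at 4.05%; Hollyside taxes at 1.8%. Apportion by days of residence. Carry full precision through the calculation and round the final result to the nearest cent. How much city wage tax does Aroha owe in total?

£4,061.02

Pinevale, January 1 – April 19, 2028: 110 days → £164,000 × 4.05% × 110/366 = £1,996.2295
Hollyside, April 20 – December 31, 2028: 256 days → £164,000 × 1.8% × 256/366 = £2,064.7869
Total = £4,061.0164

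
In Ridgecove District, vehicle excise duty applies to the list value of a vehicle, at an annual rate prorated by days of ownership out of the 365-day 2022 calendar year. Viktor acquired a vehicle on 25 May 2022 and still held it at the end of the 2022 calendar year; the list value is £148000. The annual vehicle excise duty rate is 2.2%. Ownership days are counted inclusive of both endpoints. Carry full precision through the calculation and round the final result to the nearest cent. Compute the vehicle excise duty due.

Days held (25 May – 31 December 2022): 221 out of 365
Tax = £148000 × 2.2% × 221/365 = £1971.4411

£1971.44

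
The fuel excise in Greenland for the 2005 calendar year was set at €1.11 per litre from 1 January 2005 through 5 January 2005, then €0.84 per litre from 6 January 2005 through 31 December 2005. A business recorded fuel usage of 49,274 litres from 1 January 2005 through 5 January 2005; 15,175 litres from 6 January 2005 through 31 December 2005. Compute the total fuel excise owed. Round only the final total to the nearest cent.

€67,441.14

1 January – 5 January 2005: 49,274 litres at €1.11/litre → €54,694.14
6 January – 31 December 2005: 15,175 litres at €0.84/litre → €12,747.00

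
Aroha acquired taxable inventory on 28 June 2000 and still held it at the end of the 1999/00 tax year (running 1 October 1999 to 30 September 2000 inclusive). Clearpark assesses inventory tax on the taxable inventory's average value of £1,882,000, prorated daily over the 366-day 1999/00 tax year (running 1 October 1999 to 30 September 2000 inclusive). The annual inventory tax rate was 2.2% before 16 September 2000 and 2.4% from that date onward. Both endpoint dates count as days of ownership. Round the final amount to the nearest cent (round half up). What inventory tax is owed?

28 June – 15 September 2000: 80 days at 2.2% → £1,882,000 × 2.2% × 80/366 = £9,050.0546
16 September – 30 September 2000: 15 days at 2.4% → £1,882,000 × 2.4% × 15/366 = £1,851.1475
Total = £10,901.2022

£10,901.20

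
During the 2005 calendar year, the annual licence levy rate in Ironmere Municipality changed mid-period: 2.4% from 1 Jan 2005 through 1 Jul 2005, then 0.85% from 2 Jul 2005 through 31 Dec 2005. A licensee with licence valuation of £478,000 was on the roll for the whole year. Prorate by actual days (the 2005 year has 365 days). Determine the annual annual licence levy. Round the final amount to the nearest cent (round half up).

£7,757.35

1 Jan – 1 Jul 2005: 182 days at 2.4% → £478,000 × 2.4% × 182/365 = £5,720.2849
2 Jul – 31 Dec 2005: 183 days at 0.85% → £478,000 × 0.85% × 183/365 = £2,037.0658
Total = £7,757.3507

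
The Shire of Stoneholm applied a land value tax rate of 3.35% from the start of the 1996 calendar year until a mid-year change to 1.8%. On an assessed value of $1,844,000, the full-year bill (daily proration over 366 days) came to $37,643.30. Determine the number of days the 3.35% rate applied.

57 days

Let d = days at the first rate; then 366 − d days at the second rate.
$1,844,000 × [3.35%·d + 1.8%·(366−d)] / 366 = $37,643.30
Solving gives d = 57, so the new rate took effect on February 27, 1996.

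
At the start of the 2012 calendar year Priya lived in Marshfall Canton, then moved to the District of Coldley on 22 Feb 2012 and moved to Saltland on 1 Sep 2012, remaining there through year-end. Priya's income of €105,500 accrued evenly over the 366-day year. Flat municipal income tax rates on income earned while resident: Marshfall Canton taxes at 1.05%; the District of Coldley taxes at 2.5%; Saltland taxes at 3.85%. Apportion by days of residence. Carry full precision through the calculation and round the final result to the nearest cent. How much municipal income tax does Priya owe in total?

Marshfall Canton, 1 Jan – 21 Feb 2012: 52 days → €105,500 × 1.05% × 52/366 = €157.3852
The District of Coldley, 22 Feb – 31 Aug 2012: 192 days → €105,500 × 2.5% × 192/366 = €1,383.6066
Saltland, 1 Sep – 31 Dec 2012: 122 days → €105,500 × 3.85% × 122/366 = €1,353.9167
Total = €2,894.9085

€2,894.91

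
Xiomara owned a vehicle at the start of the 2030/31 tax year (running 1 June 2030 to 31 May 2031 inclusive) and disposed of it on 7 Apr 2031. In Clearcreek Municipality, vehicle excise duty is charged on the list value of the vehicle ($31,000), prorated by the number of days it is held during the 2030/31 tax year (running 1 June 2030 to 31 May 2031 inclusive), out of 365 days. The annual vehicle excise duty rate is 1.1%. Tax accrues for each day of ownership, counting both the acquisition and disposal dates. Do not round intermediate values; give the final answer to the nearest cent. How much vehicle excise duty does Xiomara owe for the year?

$290.55

Days held (1 Jun 2030 – 7 Apr 2031): 311 out of 365
Tax = $31,000 × 1.1% × 311/365 = $290.5507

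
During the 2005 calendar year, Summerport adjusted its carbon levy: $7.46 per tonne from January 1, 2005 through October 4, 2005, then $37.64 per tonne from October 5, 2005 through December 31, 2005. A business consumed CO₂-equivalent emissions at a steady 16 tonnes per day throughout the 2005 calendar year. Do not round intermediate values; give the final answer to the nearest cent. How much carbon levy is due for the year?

$86,059.84

January 1 – October 4, 2005: 277 days × 16 tonnes/day = 4,432 tonnes at $7.46/tonne → $33,062.72
October 5 – December 31, 2005: 88 days × 16 tonnes/day = 1,408 tonnes at $37.64/tonne → $52,997.12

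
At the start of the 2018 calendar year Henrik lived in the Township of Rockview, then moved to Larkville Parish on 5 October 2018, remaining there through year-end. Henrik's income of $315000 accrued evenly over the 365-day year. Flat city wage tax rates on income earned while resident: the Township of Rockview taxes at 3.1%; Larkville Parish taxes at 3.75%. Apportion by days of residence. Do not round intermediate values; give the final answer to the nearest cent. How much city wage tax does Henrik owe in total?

$10258.64

The Township of Rockview, 1 January – 4 October 2018: 277 days → $315000 × 3.1% × 277/365 = $7410.6986
Larkville Parish, 5 October – 31 December 2018: 88 days → $315000 × 3.75% × 88/365 = $2847.9452
Total = $10258.6438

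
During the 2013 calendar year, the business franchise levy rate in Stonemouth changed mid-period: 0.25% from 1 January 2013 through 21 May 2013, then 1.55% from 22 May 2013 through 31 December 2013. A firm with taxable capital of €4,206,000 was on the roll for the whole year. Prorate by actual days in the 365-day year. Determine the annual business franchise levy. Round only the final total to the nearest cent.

1 January – 21 May 2013: 141 days at 0.25% → €4,206,000 × 0.25% × 141/365 = €4,061.9589
22 May – 31 December 2013: 224 days at 1.55% → €4,206,000 × 1.55% × 224/365 = €40,008.8548
Total = €44,070.8137

€44,070.81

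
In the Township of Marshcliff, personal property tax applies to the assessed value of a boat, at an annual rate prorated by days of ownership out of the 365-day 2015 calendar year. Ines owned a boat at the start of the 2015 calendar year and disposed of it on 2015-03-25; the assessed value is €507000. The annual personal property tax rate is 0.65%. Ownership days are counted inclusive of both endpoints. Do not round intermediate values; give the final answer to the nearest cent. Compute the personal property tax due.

€758.42

Days held (2015-01-01 to 2015-03-25): 84 out of 365
Tax = €507000 × 0.65% × 84/365 = €758.4164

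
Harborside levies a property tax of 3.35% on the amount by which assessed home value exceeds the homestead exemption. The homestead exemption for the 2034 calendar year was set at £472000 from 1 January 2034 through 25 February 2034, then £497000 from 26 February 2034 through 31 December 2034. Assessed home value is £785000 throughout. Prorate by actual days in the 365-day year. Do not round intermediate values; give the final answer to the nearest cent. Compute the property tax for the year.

1 January – 25 February 2034: 56 days, exemption £472000 → (£785000 − £472000) × 3.35% × 56/365 = £1608.7342
26 February – 31 December 2034: 309 days, exemption £497000 → (£785000 − £497000) × 3.35% × 309/365 = £8167.7589
Total = £9776.4932

£9776.49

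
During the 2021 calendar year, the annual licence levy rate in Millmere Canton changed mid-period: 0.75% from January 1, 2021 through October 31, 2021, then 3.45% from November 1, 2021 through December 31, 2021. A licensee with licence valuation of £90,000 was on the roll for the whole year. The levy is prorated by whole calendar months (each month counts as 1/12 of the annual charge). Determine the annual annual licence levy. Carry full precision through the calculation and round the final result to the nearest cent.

January 1 – October 31, 2021: 10 months at 0.75% → £90,000 × 0.75% × 10/12 = £562.5000
November 1 – December 31, 2021: 2 months at 3.45% → £90,000 × 3.45% × 2/12 = £517.5000
Total = £1,080.0000

£1,080.00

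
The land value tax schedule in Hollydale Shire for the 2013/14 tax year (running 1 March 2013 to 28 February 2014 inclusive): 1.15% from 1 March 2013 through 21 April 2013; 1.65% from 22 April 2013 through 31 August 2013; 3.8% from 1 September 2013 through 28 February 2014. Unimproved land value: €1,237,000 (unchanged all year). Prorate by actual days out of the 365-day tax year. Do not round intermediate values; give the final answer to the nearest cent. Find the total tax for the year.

1 March – 21 April 2013: 52 days at 1.15% → €1,237,000 × 1.15% × 52/365 = €2,026.6466
22 April – 31 August 2013: 132 days at 1.65% → €1,237,000 × 1.65% × 132/365 = €7,381.3315
1 September 2013 – 28 February 2014: 181 days at 3.8% → €1,237,000 × 3.8% × 181/365 = €23,309.8247
Total = €32,717.8027

€32,717.80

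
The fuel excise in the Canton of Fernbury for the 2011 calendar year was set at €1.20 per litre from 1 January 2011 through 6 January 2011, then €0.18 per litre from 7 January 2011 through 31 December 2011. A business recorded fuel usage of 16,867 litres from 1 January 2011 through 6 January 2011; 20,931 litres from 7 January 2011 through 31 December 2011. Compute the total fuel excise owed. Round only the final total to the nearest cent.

1 January – 6 January 2011: 16,867 litres at €1.20/litre → €20,240.40
7 January – 31 December 2011: 20,931 litres at €0.18/litre → €3,767.58

€24,007.98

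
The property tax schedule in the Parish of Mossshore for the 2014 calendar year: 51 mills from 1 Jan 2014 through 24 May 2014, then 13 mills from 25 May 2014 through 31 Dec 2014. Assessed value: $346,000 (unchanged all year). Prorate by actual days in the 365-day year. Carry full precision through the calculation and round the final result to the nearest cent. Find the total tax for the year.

$9,685.16

1 Jan – 24 May 2014: 144 days at 51 mills → $346,000 × 5.1% × 144/365 = $6,961.7096
25 May – 31 Dec 2014: 221 days at 13 mills → $346,000 × 1.3% × 221/365 = $2,723.4466
Total = $9,685.1562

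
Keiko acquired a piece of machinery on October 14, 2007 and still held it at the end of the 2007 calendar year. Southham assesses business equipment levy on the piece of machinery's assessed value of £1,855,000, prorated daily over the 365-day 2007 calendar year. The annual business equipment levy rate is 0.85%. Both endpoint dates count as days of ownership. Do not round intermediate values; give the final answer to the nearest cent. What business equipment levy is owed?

£3,412.69

Days held (October 14 – December 31, 2007): 79 out of 365
Tax = £1,855,000 × 0.85% × 79/365 = £3,412.6918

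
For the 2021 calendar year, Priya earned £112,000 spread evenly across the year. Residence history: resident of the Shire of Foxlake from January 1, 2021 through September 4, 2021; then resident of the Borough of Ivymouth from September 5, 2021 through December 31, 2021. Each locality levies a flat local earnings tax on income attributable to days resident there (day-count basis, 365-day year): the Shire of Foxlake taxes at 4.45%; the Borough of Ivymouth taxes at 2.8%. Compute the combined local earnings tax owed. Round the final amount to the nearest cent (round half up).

The Shire of Foxlake, January 1 – September 4, 2021: 247 days → £112,000 × 4.45% × 247/365 = £3,372.7342
The Borough of Ivymouth, September 5 – December 31, 2021: 118 days → £112,000 × 2.8% × 118/365 = £1,013.8301
Total = £4,386.5644

£4,386.56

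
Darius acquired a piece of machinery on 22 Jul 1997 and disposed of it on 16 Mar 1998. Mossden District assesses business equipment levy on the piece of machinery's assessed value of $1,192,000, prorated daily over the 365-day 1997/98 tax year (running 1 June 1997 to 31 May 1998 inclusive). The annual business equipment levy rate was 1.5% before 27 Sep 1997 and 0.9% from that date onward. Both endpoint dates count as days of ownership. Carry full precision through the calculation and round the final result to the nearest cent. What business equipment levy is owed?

22 Jul – 26 Sep 1997: 67 days at 1.5% → $1,192,000 × 1.5% × 67/365 = $3,282.0822
27 Sep 1997 – 16 Mar 1998: 171 days at 0.9% → $1,192,000 × 0.9% × 171/365 = $5,025.9945
Total = $8,308.0767

$8,308.08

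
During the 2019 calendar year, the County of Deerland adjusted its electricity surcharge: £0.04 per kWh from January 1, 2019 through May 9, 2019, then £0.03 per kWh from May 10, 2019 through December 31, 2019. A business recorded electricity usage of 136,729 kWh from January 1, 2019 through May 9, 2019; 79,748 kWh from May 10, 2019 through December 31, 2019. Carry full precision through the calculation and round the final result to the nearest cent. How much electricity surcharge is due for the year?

January 1 – May 9, 2019: 136,729 kWh at £0.04/kWh → £5,469.16
May 10 – December 31, 2019: 79,748 kWh at £0.03/kWh → £2,392.44

£7,861.60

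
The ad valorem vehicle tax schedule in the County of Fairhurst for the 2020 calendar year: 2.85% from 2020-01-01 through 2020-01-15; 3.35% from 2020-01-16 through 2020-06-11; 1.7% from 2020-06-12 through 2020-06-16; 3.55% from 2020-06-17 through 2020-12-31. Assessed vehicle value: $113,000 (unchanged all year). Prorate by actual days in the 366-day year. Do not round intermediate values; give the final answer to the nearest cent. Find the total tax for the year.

2020-01-01 to 2020-01-15: 15 days at 2.85% → $113,000 × 2.85% × 15/366 = $131.9877
2020-01-16 to 2020-06-11: 148 days at 3.35% → $113,000 × 3.35% × 148/366 = $1,530.7486
2020-06-12 to 2020-06-16: 5 days at 1.7% → $113,000 × 1.7% × 5/366 = $26.2432
2020-06-17 to 2020-12-31: 198 days at 3.55% → $113,000 × 3.55% × 198/366 = $2,170.1557
Total = $3,859.1352

$3,859.14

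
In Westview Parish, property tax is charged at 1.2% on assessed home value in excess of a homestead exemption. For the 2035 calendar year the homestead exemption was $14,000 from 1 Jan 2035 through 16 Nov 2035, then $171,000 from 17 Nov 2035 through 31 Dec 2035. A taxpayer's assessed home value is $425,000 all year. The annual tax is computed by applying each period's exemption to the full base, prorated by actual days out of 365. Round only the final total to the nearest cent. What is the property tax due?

$4,699.73

1 Jan – 16 Nov 2035: 320 days, exemption $14,000 → ($425,000 − $14,000) × 1.2% × 320/365 = $4,323.9452
17 Nov – 31 Dec 2035: 45 days, exemption $171,000 → ($425,000 − $171,000) × 1.2% × 45/365 = $375.7808
Total = $4,699.7260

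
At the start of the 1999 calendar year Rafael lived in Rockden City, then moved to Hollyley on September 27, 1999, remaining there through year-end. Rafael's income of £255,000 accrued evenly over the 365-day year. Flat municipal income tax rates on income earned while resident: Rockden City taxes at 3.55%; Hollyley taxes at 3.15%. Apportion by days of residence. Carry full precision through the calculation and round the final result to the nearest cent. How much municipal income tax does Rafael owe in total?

Rockden City, January 1 – September 26, 1999: 269 days → £255,000 × 3.55% × 269/365 = £6,671.5685
Hollyley, September 27 – December 31, 1999: 96 days → £255,000 × 3.15% × 96/365 = £2,112.6575
Total = £8,784.2260

£8,784.23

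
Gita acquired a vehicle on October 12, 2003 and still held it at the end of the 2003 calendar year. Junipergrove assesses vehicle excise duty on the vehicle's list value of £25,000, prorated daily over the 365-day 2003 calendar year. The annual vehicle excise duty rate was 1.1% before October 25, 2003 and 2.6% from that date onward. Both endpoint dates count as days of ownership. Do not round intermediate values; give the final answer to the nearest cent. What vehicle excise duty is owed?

October 12 – October 24, 2003: 13 days at 1.1% → £25,000 × 1.1% × 13/365 = £9.7945
October 25 – December 31, 2003: 68 days at 2.6% → £25,000 × 2.6% × 68/365 = £121.0959
Total = £130.8904

£130.89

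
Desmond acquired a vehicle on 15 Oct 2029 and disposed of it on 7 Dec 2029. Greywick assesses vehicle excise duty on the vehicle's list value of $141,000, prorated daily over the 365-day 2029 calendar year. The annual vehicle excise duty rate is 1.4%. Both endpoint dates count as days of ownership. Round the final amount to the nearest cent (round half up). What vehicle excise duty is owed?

Days held (15 Oct – 7 Dec 2029): 54 out of 365
Tax = $141,000 × 1.4% × 54/365 = $292.0438

$292.04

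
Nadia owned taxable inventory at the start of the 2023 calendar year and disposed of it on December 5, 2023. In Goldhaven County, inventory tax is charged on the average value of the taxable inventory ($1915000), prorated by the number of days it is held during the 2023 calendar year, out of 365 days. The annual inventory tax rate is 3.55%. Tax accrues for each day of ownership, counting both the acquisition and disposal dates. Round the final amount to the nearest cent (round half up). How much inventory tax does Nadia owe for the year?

$63139.91

Days held (January 1 – December 5, 2023): 339 out of 365
Tax = $1915000 × 3.55% × 339/365 = $63139.9110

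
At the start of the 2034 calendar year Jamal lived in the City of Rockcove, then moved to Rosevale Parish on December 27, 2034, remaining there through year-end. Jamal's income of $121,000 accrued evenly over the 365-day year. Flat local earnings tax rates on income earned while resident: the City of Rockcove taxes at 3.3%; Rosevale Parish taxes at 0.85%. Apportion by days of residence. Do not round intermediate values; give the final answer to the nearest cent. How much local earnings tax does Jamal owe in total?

The City of Rockcove, January 1 – December 26, 2034: 360 days → $121,000 × 3.3% × 360/365 = $3,938.3014
Rosevale Parish, December 27 – December 31, 2034: 5 days → $121,000 × 0.85% × 5/365 = $14.0890
Total = $3,952.3904

$3,952.39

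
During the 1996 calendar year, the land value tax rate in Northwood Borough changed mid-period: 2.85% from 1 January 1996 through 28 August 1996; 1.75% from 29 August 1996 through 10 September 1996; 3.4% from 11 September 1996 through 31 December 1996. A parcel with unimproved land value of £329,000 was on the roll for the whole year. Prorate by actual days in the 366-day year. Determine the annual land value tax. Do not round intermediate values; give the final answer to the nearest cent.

1 January – 28 August 1996: 241 days at 2.85% → £329,000 × 2.85% × 241/366 = £6,174.1434
29 August – 10 September 1996: 13 days at 1.75% → £329,000 × 1.75% × 13/366 = £204.5014
11 September – 31 December 1996: 112 days at 3.4% → £329,000 × 3.4% × 112/366 = £3,423.0383
Total = £9,801.6831

£9,801.68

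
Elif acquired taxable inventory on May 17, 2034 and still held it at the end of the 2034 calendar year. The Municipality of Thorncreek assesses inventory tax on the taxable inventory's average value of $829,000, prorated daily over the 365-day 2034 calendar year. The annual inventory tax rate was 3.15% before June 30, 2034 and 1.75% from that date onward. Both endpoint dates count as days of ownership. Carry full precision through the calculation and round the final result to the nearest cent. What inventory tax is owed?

$10,501.05

May 17 – June 29, 2034: 44 days at 3.15% → $829,000 × 3.15% × 44/365 = $3,147.9288
June 30 – December 31, 2034: 185 days at 1.75% → $829,000 × 1.75% × 185/365 = $7,353.1164
Total = $10,501.0452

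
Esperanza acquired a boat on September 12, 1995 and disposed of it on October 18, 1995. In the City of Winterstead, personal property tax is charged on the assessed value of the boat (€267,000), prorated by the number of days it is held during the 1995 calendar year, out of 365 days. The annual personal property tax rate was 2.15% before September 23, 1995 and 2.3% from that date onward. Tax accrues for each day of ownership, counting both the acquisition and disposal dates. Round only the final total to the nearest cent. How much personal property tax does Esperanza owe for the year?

September 12 – September 22, 1995: 11 days at 2.15% → €267,000 × 2.15% × 11/365 = €173.0014
September 23 – October 18, 1995: 26 days at 2.3% → €267,000 × 2.3% × 26/365 = €437.4411
Total = €610.4425

€610.44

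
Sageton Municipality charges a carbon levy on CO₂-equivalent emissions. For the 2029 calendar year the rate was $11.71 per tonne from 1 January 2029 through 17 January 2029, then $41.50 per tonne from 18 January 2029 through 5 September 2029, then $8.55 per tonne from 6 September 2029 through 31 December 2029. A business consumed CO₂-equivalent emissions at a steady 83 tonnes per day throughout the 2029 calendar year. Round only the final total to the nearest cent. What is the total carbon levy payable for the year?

$895231.36

1 January – 17 January 2029: 17 days × 83 tonnes/day = 1,411 tonnes at $11.71/tonne → $16522.81
18 January – 5 September 2029: 231 days × 83 tonnes/day = 19,173 tonnes at $41.50/tonne → $795679.50
6 September – 31 December 2029: 117 days × 83 tonnes/day = 9,711 tonnes at $8.55/tonne → $83029.05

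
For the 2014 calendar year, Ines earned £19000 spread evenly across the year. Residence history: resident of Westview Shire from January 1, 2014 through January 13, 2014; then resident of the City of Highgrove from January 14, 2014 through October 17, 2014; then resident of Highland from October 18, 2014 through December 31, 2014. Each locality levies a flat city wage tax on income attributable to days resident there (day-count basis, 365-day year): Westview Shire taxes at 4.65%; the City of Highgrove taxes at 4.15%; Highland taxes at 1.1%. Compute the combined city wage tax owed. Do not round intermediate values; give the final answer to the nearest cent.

£672.81

Westview Shire, January 1 – January 13, 2014: 13 days → £19000 × 4.65% × 13/365 = £31.4671
The City of Highgrove, January 14 – October 17, 2014: 277 days → £19000 × 4.15% × 277/365 = £598.3959
Highland, October 18 – December 31, 2014: 75 days → £19000 × 1.1% × 75/365 = £42.9452
Total = £672.8082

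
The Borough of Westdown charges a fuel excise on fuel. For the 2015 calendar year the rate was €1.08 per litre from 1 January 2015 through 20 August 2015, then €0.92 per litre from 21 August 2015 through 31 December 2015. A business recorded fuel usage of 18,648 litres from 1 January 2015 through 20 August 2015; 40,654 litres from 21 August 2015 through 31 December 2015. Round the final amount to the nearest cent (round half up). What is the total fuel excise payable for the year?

€57541.52

1 January – 20 August 2015: 18,648 litres at €1.08/litre → €20139.84
21 August – 31 December 2015: 40,654 litres at €0.92/litre → €37401.68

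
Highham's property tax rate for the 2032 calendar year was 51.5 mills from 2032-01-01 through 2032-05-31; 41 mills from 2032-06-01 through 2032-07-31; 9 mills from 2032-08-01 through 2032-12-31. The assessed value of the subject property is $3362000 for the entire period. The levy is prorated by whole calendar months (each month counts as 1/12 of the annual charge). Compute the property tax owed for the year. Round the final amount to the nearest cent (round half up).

2032-01-01 to 2032-05-31: 5 months at 51.5 mills → $3362000 × 5.15% × 5/12 = $72142.9167
2032-06-01 to 2032-07-31: 2 months at 41 mills → $3362000 × 4.1% × 2/12 = $22973.6667
2032-08-01 to 2032-12-31: 5 months at 9 mills → $3362000 × 0.9% × 5/12 = $12607.5000
Total = $107724.0833

$107724.08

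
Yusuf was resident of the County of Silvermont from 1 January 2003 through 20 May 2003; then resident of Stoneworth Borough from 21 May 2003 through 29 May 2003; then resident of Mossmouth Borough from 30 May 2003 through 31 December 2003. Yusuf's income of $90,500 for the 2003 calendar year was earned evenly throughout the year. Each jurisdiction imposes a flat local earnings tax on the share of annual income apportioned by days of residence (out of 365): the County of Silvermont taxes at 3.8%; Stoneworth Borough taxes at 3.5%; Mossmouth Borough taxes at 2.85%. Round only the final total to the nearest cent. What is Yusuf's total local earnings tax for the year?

$2,923.52

The County of Silvermont, 1 January – 20 May 2003: 140 days → $90,500 × 3.8% × 140/365 = $1,319.0685
Stoneworth Borough, 21 May – 29 May 2003: 9 days → $90,500 × 3.5% × 9/365 = $78.1027
Mossmouth Borough, 30 May – 31 December 2003: 216 days → $90,500 × 2.85% × 216/365 = $1,526.3507
Total = $2,923.5219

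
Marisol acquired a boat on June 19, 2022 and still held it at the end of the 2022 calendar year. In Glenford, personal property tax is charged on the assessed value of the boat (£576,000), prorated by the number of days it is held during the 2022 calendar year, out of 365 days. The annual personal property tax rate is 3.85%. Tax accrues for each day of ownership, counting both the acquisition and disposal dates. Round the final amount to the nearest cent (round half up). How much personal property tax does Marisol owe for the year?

Days held (June 19 – December 31, 2022): 196 out of 365
Tax = £576,000 × 3.85% × 196/365 = £11,908.2082

£11,908.21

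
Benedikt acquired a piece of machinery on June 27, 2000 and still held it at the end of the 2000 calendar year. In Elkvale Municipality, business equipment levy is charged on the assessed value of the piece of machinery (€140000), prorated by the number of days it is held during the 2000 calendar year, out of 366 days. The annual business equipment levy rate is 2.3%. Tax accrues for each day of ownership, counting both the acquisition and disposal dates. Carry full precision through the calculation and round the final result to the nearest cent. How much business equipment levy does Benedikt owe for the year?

€1653.99

Days held (June 27 – December 31, 2000): 188 out of 366
Tax = €140000 × 2.3% × 188/366 = €1653.9891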